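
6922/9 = 769 + 1/9  =  769.11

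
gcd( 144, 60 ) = 12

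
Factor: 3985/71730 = 2^( - 1)*3^(-2 ) = 1/18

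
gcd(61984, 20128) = 32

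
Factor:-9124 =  - 2^2*2281^1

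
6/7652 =3/3826  =  0.00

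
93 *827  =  76911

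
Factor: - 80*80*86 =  - 550400 = -2^9*5^2*43^1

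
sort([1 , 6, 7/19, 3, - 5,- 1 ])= [ - 5,-1,7/19, 1, 3, 6] 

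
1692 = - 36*( -47)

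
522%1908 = 522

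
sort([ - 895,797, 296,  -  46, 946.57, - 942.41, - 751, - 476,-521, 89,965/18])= [ - 942.41, - 895 , - 751, - 521 , - 476, - 46, 965/18, 89,  296,  797,946.57 ] 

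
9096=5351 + 3745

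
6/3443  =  6/3443 = 0.00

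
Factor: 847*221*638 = 119425306 = 2^1*7^1 * 11^3*13^1*17^1*29^1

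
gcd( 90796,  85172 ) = 4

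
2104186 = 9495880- 7391694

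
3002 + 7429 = 10431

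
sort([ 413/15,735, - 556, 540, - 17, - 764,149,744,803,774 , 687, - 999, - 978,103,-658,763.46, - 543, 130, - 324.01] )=[ - 999, - 978,- 764, - 658, - 556, - 543 , - 324.01, - 17, 413/15,  103,130,149, 540, 687 , 735, 744,763.46, 774, 803]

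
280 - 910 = -630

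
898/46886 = 449/23443 = 0.02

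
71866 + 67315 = 139181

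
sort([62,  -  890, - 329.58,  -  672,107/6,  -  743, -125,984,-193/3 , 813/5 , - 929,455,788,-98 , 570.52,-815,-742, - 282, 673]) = [-929,-890,- 815, - 743,  -  742, - 672, - 329.58,- 282,-125,-98, - 193/3, 107/6,62, 813/5,455,  570.52, 673, 788, 984]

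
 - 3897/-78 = 1299/26 = 49.96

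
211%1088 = 211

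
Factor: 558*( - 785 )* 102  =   - 2^2*3^3 *5^1*17^1*31^1*157^1 = - 44679060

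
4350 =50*87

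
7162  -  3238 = 3924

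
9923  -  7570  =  2353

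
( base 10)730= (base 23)18h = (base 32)mq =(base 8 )1332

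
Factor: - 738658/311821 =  - 2^1 * 227^1*1627^1*  311821^(-1 )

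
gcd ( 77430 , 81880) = 890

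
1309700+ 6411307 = 7721007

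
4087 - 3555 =532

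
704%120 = 104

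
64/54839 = 64/54839 = 0.00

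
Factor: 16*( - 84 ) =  - 1344 = -  2^6*3^1*7^1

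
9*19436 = 174924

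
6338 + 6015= 12353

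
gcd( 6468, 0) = 6468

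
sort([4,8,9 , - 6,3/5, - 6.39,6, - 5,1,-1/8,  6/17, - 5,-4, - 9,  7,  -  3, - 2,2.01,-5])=[-9, - 6.39,-6, - 5, - 5  ,-5, - 4, - 3, - 2 ,  -  1/8,6/17,3/5,1,2.01,4,6, 7, 8,9 ]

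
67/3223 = 67/3223 =0.02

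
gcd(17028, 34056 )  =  17028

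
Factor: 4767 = 3^1*7^1*227^1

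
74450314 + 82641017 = 157091331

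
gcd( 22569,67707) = 22569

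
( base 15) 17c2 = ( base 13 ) 244a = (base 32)50C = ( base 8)12014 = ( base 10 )5132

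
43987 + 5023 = 49010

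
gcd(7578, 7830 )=18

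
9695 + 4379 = 14074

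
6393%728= 569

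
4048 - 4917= - 869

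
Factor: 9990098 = 2^1 *4995049^1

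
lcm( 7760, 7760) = 7760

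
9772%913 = 642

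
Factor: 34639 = 11^1*47^1*67^1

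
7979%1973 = 87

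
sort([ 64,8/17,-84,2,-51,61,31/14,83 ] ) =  [ - 84,-51,8/17,2, 31/14, 61,64,83]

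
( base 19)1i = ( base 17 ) 23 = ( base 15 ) 27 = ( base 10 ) 37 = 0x25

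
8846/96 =4423/48 = 92.15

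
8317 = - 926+9243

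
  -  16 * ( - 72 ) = 1152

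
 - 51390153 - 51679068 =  - 103069221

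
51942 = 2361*22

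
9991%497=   51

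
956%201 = 152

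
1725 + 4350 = 6075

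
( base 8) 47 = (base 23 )1g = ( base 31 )18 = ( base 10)39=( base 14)2b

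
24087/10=24087/10 = 2408.70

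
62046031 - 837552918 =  - 775506887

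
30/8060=3/806 = 0.00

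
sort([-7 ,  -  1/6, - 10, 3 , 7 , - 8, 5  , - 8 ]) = [ - 10, - 8, -8 , - 7, - 1/6, 3,5, 7]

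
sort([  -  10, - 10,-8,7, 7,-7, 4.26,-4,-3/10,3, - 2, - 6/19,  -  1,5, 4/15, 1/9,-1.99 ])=[-10,-10 , - 8,  -  7, - 4, - 2,-1.99,-1, - 6/19, - 3/10, 1/9,4/15, 3, 4.26, 5, 7, 7]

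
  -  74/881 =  -1 +807/881 = - 0.08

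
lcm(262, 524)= 524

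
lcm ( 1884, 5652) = 5652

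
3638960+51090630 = 54729590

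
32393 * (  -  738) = - 23906034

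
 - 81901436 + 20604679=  - 61296757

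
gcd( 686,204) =2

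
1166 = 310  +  856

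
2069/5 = 2069/5 = 413.80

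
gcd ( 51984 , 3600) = 144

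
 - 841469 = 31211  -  872680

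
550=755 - 205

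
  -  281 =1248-1529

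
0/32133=0 = 0.00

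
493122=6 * 82187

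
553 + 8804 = 9357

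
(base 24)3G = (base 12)74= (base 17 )53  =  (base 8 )130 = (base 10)88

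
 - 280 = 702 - 982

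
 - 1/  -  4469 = 1/4469  =  0.00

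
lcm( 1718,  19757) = 39514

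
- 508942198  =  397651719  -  906593917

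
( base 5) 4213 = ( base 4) 20232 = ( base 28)jq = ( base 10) 558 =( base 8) 1056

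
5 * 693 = 3465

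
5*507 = 2535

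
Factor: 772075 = 5^2*89^1*347^1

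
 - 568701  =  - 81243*7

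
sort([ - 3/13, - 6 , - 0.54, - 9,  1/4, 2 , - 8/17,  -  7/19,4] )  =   [ - 9, - 6, - 0.54, - 8/17,-7/19, - 3/13, 1/4,2, 4 ]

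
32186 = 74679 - 42493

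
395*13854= 5472330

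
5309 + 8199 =13508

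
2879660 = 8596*335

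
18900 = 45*420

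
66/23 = 66/23 = 2.87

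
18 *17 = 306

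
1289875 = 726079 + 563796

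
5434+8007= 13441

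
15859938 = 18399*862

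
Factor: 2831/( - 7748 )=  -  2^( - 2 )*13^( - 1 ) * 19^1 = - 19/52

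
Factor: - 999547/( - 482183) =13^( - 1)*29^(-1)*193^1 *1279^( - 1 )*5179^1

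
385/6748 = 55/964=0.06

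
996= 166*6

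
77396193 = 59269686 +18126507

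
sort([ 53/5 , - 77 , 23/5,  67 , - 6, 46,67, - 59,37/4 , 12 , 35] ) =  [ - 77, - 59, - 6, 23/5,37/4,  53/5 , 12,35, 46,67,  67 ]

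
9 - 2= 7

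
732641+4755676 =5488317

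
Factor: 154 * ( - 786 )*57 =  - 2^2*3^2 * 7^1 * 11^1*19^1  *131^1 = - 6899508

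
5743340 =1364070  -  -4379270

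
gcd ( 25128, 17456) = 8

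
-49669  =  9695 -59364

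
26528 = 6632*4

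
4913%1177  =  205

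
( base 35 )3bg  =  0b111111101100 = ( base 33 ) 3OH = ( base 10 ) 4076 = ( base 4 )333230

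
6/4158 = 1/693 = 0.00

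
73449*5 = 367245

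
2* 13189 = 26378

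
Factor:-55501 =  - 55501^1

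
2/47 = 2/47= 0.04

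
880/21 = 880/21 = 41.90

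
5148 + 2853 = 8001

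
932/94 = 466/47 = 9.91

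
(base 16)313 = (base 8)1423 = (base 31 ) pc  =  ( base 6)3351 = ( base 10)787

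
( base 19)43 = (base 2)1001111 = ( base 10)79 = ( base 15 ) 54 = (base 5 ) 304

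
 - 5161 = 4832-9993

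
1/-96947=-1 + 96946/96947 = - 0.00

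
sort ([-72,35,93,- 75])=[ -75, - 72 , 35,93]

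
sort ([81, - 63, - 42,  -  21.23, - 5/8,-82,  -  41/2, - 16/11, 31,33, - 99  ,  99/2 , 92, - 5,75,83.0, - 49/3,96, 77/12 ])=[ - 99 ,-82, - 63, - 42, - 21.23 , - 41/2, - 49/3, - 5,-16/11, - 5/8,77/12, 31,33, 99/2,75,81,83.0,92,96 ] 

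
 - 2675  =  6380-9055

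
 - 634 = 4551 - 5185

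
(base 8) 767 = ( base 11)418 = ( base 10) 503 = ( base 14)27D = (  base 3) 200122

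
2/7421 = 2/7421 = 0.00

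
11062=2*5531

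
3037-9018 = -5981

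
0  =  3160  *0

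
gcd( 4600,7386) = 2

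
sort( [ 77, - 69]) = [-69, 77] 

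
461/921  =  461/921=0.50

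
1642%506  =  124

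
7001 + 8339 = 15340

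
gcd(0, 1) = 1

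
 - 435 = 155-590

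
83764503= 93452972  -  9688469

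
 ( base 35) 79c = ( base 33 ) 85p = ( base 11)6763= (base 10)8902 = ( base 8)21306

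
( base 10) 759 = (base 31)of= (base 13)465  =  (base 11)630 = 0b1011110111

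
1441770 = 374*3855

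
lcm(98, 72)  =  3528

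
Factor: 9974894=2^1 * 59^1  *  84533^1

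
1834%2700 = 1834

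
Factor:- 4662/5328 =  - 7/8  =  - 2^(-3) * 7^1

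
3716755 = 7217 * 515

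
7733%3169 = 1395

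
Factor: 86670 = 2^1*3^4*5^1 * 107^1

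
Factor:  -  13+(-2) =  - 15  =  -  3^1 * 5^1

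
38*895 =34010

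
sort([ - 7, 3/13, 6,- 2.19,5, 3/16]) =[ - 7,-2.19,  3/16, 3/13,5, 6]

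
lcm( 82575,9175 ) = 82575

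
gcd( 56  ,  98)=14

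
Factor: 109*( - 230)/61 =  - 25070/61=- 2^1*5^1*23^1*61^ ( - 1)*109^1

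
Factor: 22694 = 2^1*7^1*1621^1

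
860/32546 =430/16273 = 0.03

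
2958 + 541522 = 544480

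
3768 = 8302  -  4534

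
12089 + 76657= 88746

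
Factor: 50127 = 3^1*7^2 * 11^1*31^1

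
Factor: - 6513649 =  - 6513649^1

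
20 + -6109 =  - 6089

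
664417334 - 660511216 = 3906118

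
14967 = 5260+9707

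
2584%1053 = 478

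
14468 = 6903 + 7565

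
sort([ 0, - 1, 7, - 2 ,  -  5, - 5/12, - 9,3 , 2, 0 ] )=[ - 9, - 5 ,-2,  -  1, - 5/12,  0,  0,2,3, 7]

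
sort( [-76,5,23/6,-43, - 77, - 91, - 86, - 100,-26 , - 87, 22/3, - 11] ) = [ - 100, -91, - 87, - 86,-77, - 76, - 43,-26 , - 11,23/6,5, 22/3]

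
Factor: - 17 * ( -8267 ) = 7^1*17^1*1181^1 = 140539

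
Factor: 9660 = 2^2*3^1 *5^1*7^1*23^1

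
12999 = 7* 1857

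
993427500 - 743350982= 250076518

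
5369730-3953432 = 1416298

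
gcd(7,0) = 7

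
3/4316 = 3/4316 = 0.00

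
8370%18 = 0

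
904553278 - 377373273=527180005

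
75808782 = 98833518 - 23024736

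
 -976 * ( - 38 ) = 37088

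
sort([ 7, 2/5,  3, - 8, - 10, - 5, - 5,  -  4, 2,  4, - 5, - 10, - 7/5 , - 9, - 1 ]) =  [ - 10, - 10, - 9, - 8,- 5 ,  -  5, - 5,- 4, - 7/5, - 1,2/5, 2, 3,4, 7] 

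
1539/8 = 192+3/8 = 192.38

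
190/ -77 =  - 190/77 = - 2.47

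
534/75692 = 267/37846 = 0.01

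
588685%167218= 87031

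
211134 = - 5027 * (-42) 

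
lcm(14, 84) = 84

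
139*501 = 69639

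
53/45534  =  53/45534 = 0.00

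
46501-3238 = 43263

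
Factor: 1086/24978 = 23^( - 1)= 1/23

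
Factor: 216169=113^1*1913^1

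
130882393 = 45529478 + 85352915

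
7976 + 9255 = 17231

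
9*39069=351621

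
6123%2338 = 1447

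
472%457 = 15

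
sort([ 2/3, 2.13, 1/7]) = [ 1/7, 2/3,  2.13 ]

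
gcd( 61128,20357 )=1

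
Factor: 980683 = 11^1*89153^1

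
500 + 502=1002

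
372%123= 3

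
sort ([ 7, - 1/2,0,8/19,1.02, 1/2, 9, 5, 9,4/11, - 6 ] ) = [ - 6, - 1/2,0,4/11, 8/19,  1/2,1.02,5, 7,9, 9]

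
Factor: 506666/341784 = 2^( - 2)*3^( - 2)*47^( - 1)*61^1*101^( - 1 )*4153^1 =253333/170892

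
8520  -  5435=3085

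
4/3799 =4/3799 = 0.00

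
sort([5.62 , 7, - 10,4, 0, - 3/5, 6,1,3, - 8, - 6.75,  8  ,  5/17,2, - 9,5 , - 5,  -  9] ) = [-10,-9,-9, - 8, - 6.75, - 5, - 3/5,0, 5/17, 1, 2, 3, 4, 5, 5.62,6,7, 8] 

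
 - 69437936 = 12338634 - 81776570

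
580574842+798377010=1378951852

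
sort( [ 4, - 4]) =[ - 4, 4 ] 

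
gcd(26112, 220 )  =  4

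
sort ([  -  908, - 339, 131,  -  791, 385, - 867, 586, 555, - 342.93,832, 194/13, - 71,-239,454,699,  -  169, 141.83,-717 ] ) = [- 908,-867,  -  791, - 717,  -  342.93, - 339,  -  239 , - 169,-71 , 194/13,131,141.83, 385,454,  555,586,  699, 832 ] 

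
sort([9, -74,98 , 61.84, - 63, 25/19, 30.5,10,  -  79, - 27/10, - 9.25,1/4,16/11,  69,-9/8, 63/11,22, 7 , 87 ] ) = [ - 79, - 74 , - 63, - 9.25, - 27/10 , - 9/8,1/4,  25/19, 16/11,63/11,7, 9 , 10, 22,  30.5, 61.84,69, 87,98]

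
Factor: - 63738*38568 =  - 2^4*3^3*1607^1 * 3541^1 = - 2458247184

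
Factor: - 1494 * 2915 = -2^1* 3^2* 5^1*11^1*53^1 * 83^1 = -4355010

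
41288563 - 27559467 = 13729096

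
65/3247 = 65/3247 = 0.02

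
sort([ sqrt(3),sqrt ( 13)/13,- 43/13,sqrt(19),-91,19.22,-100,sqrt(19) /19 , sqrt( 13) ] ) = [ -100,  -  91 ,  -  43/13,  sqrt( 19) /19, sqrt(13)/13, sqrt(3) , sqrt( 13),sqrt( 19),19.22]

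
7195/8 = 899 + 3/8 =899.38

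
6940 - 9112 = -2172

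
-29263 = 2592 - 31855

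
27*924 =24948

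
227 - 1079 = -852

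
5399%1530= 809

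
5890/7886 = 2945/3943 = 0.75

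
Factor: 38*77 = 2^1*7^1  *11^1* 19^1  =  2926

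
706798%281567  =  143664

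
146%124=22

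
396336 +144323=540659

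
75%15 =0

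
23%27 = 23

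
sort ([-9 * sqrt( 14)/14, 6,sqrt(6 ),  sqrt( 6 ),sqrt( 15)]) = [ - 9*sqrt( 14)/14,sqrt( 6) , sqrt( 6),sqrt (15),6]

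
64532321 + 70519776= 135052097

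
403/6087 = 403/6087 = 0.07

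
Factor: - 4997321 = -7^1*713903^1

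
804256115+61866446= 866122561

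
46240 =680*68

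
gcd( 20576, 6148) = 4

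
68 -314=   -  246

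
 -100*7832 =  - 783200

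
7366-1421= 5945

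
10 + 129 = 139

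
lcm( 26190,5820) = 52380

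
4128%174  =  126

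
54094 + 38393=92487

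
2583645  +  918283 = 3501928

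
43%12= 7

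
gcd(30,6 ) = 6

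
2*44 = 88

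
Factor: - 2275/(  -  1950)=2^( - 1)*3^( - 1)*  7^1 = 7/6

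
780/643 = 780/643= 1.21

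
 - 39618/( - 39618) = 1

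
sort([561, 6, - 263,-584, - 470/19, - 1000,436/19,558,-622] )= [-1000, - 622, - 584,  -  263, - 470/19,6, 436/19, 558, 561]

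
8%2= 0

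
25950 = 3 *8650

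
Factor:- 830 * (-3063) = 2542290 = 2^1*3^1*5^1 *83^1*1021^1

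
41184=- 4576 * ( - 9)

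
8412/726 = 11 + 71/121 =11.59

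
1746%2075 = 1746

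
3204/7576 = 801/1894 = 0.42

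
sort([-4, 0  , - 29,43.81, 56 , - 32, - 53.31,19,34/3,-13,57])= [-53.31, - 32,  -  29,- 13,-4,0 , 34/3,19, 43.81,56,57]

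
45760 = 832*55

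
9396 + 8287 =17683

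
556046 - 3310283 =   -  2754237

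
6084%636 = 360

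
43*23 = 989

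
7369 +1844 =9213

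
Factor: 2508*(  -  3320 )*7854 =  - 65396802240 = - 2^6*3^2*5^1*7^1*11^2*17^1*19^1  *  83^1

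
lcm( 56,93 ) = 5208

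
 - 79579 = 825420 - 904999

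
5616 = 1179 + 4437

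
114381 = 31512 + 82869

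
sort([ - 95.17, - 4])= [ - 95.17,  -  4]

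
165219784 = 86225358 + 78994426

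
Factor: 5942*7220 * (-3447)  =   - 147880574280 = - 2^3*3^2*5^1 * 19^2*383^1*2971^1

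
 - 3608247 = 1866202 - 5474449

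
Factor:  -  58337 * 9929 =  - 579228073 = -  9929^1*58337^1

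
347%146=55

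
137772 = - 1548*( -89) 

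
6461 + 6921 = 13382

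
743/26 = 743/26 = 28.58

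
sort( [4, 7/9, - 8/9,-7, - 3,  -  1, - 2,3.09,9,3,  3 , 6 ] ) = [-7, - 3, - 2,-1, - 8/9, 7/9, 3, 3, 3.09,4,6,  9] 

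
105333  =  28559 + 76774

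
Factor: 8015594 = 2^1*4007797^1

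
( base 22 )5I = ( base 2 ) 10000000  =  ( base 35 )3N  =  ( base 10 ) 128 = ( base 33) 3T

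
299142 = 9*33238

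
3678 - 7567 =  - 3889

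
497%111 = 53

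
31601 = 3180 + 28421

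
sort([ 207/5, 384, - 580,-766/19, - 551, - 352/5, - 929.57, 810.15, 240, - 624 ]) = [ - 929.57, - 624 , - 580, -551, - 352/5,-766/19, 207/5, 240,384,810.15 ]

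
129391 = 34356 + 95035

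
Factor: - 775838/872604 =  - 387919/436302 = - 2^ (  -  1)*3^(-2 )*7^1*151^1 *367^1 *24239^(-1)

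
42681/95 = 449 + 26/95 = 449.27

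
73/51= 1 + 22/51 = 1.43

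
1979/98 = 1979/98 = 20.19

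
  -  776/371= -3 + 337/371= -  2.09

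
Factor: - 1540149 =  - 3^1*13^1*17^1*23^1*101^1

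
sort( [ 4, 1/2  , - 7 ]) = [ - 7, 1/2,4]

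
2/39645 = 2/39645= 0.00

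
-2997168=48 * ( - 62441)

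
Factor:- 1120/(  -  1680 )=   2/3 = 2^1*3^( - 1)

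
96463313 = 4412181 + 92051132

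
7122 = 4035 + 3087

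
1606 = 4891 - 3285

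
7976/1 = 7976 = 7976.00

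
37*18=666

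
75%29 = 17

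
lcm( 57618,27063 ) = 1786158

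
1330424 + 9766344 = 11096768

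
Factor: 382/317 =2^1*191^1*317^( - 1)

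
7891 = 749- - 7142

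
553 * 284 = 157052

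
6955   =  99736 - 92781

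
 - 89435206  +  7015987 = - 82419219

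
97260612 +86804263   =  184064875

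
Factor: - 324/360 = - 9/10 = - 2^(- 1 ) * 3^2 * 5^(-1)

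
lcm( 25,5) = 25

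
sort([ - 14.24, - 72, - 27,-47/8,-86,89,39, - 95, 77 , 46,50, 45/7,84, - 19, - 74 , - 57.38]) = [ - 95,-86, - 74, - 72, - 57.38, - 27,-19, - 14.24, - 47/8, 45/7,  39 , 46,50,  77 , 84,89] 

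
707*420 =296940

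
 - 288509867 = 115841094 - 404350961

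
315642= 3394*93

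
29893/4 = 7473  +  1/4 = 7473.25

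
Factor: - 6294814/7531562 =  - 47^(-1)*4217^(-1) * 165653^1 = - 165653/198199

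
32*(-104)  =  -3328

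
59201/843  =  70  +  191/843 = 70.23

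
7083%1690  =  323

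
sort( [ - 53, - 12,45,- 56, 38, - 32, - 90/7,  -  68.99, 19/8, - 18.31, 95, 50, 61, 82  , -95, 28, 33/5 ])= [ - 95, - 68.99, - 56, - 53, - 32, - 18.31,- 90/7, - 12, 19/8, 33/5, 28, 38, 45, 50,  61, 82,95] 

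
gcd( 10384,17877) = 59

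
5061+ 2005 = 7066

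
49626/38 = 24813/19 = 1305.95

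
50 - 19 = 31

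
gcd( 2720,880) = 80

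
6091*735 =4476885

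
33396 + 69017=102413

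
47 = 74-27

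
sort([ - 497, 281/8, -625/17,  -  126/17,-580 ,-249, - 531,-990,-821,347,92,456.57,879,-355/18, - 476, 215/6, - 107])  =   [  -  990,-821,-580,-531,-497 , - 476, - 249,-107, - 625/17 ,-355/18  , - 126/17,281/8,215/6,92, 347,456.57, 879]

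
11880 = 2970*4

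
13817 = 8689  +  5128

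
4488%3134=1354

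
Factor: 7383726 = 2^1 * 3^2*7^1*58601^1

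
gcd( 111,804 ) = 3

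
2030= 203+1827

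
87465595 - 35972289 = 51493306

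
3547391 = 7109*499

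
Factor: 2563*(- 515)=-1319945 = - 5^1*11^1*103^1*233^1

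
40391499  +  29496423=69887922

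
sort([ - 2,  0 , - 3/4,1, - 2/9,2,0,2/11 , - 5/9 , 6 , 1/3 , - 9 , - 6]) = [ - 9, - 6,-2,  -  3/4, -5/9, - 2/9, 0 , 0,2/11, 1/3,1,2 , 6]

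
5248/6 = 2624/3 = 874.67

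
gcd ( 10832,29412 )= 4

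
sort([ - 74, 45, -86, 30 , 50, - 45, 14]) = [ - 86, - 74 , - 45 , 14, 30,45,50] 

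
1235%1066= 169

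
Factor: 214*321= 68694 = 2^1*3^1*107^2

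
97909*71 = 6951539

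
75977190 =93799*810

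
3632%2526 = 1106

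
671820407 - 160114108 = 511706299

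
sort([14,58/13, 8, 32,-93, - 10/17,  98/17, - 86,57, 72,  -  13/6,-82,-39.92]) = [ - 93,-86, - 82, - 39.92, - 13/6, - 10/17,58/13,98/17,8,14 , 32, 57,72 ]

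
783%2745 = 783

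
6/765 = 2/255 = 0.01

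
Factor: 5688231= 3^1*1896077^1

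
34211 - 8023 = 26188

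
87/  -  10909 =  - 87/10909 = -  0.01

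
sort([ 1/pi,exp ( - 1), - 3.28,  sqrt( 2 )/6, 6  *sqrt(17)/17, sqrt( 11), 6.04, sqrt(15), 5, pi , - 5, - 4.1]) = [ - 5, - 4.1, -3.28, sqrt(2)/6, 1/pi, exp( - 1 ),6*sqrt( 17) /17,pi, sqrt ( 11), sqrt( 15),5 , 6.04 ] 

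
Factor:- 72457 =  - 7^1*11^1*941^1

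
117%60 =57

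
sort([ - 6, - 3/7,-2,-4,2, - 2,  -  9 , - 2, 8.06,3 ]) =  [-9, -6, - 4, - 2, -2, - 2, - 3/7, 2,3,8.06]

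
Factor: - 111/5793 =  - 37^1 * 1931^(-1 ) = - 37/1931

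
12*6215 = 74580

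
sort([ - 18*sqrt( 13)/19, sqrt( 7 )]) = [ - 18*sqrt( 13)/19,  sqrt( 7 )] 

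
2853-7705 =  - 4852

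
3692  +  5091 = 8783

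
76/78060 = 19/19515= 0.00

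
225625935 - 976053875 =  - 750427940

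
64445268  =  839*76812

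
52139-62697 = -10558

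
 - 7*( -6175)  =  43225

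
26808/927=8936/309 = 28.92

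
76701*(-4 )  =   -306804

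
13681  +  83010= 96691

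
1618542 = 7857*206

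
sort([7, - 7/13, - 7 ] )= [ - 7, - 7/13, 7 ]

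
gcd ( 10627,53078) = 1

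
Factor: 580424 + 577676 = 1158100 = 2^2*5^2*37^1*313^1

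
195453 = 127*1539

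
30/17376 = 5/2896 = 0.00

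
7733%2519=176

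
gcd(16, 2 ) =2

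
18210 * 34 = 619140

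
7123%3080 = 963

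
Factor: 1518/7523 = 2^1*3^1*11^1*23^1*7523^( - 1) 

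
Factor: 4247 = 31^1*137^1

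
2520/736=3+ 39/92 = 3.42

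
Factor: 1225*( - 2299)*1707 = -4807381425 =-3^1*5^2 * 7^2 *11^2*19^1*569^1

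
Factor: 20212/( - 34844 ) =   -  163/281 = - 163^1*281^( - 1 ) 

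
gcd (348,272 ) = 4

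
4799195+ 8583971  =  13383166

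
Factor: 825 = 3^1 * 5^2*11^1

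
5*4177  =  20885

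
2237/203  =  2237/203  =  11.02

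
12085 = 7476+4609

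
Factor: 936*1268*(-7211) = - 2^5*3^2*13^1*317^1*7211^1=   -8558360928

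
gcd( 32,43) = 1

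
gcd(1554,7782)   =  6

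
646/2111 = 646/2111   =  0.31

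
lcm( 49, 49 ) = 49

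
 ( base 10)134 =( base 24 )5e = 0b10000110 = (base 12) B2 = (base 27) 4q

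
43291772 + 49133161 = 92424933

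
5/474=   5/474  =  0.01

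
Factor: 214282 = 2^1*19^1*5639^1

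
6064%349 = 131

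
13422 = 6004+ 7418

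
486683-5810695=-5324012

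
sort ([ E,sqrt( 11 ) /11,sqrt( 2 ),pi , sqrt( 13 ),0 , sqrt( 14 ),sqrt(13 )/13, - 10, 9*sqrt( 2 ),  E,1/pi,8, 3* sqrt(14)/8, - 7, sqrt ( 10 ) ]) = [ - 10,-7, 0,sqrt (13 )/13, sqrt( 11) /11, 1/pi, 3*sqrt ( 14) /8, sqrt( 2 ),E, E,pi, sqrt( 10), sqrt( 13),sqrt(14),8, 9*sqrt ( 2 ) ]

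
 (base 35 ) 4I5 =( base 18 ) h19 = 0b1010110011111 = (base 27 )7g0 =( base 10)5535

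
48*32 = 1536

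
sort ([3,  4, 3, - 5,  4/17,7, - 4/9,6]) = [ - 5, - 4/9 , 4/17,  3, 3, 4,6, 7]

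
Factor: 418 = 2^1*11^1 * 19^1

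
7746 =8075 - 329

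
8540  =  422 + 8118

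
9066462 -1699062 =7367400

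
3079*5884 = 18116836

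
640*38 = 24320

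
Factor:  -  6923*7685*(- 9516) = 2^2*3^1*5^1*7^1*13^1*23^1  *29^1 * 43^1*53^1 * 61^1 = 506282174580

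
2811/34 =2811/34 = 82.68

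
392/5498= 196/2749 = 0.07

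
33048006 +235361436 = 268409442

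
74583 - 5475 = 69108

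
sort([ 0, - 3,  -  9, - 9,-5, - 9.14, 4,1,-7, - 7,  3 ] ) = [ -9.14, - 9, - 9, - 7, - 7, - 5 , - 3, 0,1, 3, 4 ]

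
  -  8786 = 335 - 9121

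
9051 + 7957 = 17008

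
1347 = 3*449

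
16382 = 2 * 8191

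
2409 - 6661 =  - 4252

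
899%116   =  87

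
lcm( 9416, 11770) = 47080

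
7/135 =7/135 = 0.05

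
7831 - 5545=2286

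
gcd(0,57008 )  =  57008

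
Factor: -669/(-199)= 3^1 * 199^( - 1 )*223^1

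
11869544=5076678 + 6792866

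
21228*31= 658068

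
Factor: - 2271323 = - 59^1 * 137^1*281^1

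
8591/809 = 10  +  501/809 = 10.62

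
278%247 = 31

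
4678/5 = 4678/5 = 935.60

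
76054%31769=12516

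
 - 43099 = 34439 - 77538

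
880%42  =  40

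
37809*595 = 22496355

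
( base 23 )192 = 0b1011100010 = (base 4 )23202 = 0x2E2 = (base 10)738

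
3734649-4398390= -663741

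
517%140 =97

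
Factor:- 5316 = -2^2*3^1 *443^1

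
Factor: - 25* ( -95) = 2375 = 5^3 * 19^1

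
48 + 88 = 136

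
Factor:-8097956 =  - 2^2*2024489^1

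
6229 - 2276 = 3953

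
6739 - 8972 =-2233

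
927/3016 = 927/3016 = 0.31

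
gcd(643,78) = 1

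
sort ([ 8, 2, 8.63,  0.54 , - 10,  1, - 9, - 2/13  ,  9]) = [ - 10, - 9, -2/13,0.54, 1, 2, 8, 8.63, 9]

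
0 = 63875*0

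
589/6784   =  589/6784= 0.09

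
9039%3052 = 2935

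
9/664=9/664 = 0.01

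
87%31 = 25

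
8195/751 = 10  +  685/751 = 10.91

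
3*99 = 297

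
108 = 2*54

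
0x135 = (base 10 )309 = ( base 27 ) BC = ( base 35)8T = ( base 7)621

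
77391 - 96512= - 19121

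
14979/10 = 1497 + 9/10 = 1497.90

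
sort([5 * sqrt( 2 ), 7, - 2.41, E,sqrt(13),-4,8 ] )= [ - 4,- 2.41, E, sqrt( 13) , 7 , 5*sqrt( 2),8 ] 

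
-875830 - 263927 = -1139757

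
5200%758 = 652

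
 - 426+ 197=  -  229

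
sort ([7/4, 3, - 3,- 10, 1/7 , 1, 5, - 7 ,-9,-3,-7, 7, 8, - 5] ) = [ - 10, - 9, - 7, - 7 , - 5,  -  3,-3,1/7, 1, 7/4,3 , 5, 7 , 8]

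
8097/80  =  101 + 17/80 = 101.21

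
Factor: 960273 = 3^2*23^1*4639^1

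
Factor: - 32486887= - 43^1*755509^1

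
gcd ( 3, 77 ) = 1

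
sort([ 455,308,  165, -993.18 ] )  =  [ - 993.18,165,308,455]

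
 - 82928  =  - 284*292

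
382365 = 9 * 42485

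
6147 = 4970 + 1177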